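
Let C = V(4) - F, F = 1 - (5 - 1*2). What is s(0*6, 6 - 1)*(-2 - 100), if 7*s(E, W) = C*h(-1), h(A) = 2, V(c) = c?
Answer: -1224/7 ≈ -174.86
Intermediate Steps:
F = -2 (F = 1 - (5 - 2) = 1 - 1*3 = 1 - 3 = -2)
C = 6 (C = 4 - 1*(-2) = 4 + 2 = 6)
s(E, W) = 12/7 (s(E, W) = (6*2)/7 = (⅐)*12 = 12/7)
s(0*6, 6 - 1)*(-2 - 100) = 12*(-2 - 100)/7 = (12/7)*(-102) = -1224/7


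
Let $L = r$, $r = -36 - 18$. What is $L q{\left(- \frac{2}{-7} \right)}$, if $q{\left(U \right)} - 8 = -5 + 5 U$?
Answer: $- \frac{1674}{7} \approx -239.14$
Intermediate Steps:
$q{\left(U \right)} = 3 + 5 U$ ($q{\left(U \right)} = 8 + \left(-5 + 5 U\right) = 3 + 5 U$)
$r = -54$
$L = -54$
$L q{\left(- \frac{2}{-7} \right)} = - 54 \left(3 + 5 \left(- \frac{2}{-7}\right)\right) = - 54 \left(3 + 5 \left(\left(-2\right) \left(- \frac{1}{7}\right)\right)\right) = - 54 \left(3 + 5 \cdot \frac{2}{7}\right) = - 54 \left(3 + \frac{10}{7}\right) = \left(-54\right) \frac{31}{7} = - \frac{1674}{7}$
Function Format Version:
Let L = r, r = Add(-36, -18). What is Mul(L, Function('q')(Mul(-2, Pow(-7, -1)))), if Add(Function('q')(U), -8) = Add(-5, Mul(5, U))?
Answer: Rational(-1674, 7) ≈ -239.14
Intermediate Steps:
Function('q')(U) = Add(3, Mul(5, U)) (Function('q')(U) = Add(8, Add(-5, Mul(5, U))) = Add(3, Mul(5, U)))
r = -54
L = -54
Mul(L, Function('q')(Mul(-2, Pow(-7, -1)))) = Mul(-54, Add(3, Mul(5, Mul(-2, Pow(-7, -1))))) = Mul(-54, Add(3, Mul(5, Mul(-2, Rational(-1, 7))))) = Mul(-54, Add(3, Mul(5, Rational(2, 7)))) = Mul(-54, Add(3, Rational(10, 7))) = Mul(-54, Rational(31, 7)) = Rational(-1674, 7)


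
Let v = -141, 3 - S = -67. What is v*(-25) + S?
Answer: 3595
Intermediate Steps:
S = 70 (S = 3 - 1*(-67) = 3 + 67 = 70)
v*(-25) + S = -141*(-25) + 70 = 3525 + 70 = 3595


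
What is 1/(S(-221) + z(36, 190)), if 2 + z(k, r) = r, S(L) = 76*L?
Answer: -1/16608 ≈ -6.0212e-5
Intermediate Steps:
z(k, r) = -2 + r
1/(S(-221) + z(36, 190)) = 1/(76*(-221) + (-2 + 190)) = 1/(-16796 + 188) = 1/(-16608) = -1/16608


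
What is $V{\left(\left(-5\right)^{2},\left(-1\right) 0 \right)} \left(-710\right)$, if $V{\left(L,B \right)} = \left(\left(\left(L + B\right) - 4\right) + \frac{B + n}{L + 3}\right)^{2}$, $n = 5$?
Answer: $- \frac{124835395}{392} \approx -3.1846 \cdot 10^{5}$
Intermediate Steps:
$V{\left(L,B \right)} = \left(-4 + B + L + \frac{5 + B}{3 + L}\right)^{2}$ ($V{\left(L,B \right)} = \left(\left(\left(L + B\right) - 4\right) + \frac{B + 5}{L + 3}\right)^{2} = \left(\left(\left(B + L\right) - 4\right) + \frac{5 + B}{3 + L}\right)^{2} = \left(\left(-4 + B + L\right) + \frac{5 + B}{3 + L}\right)^{2} = \left(-4 + B + L + \frac{5 + B}{3 + L}\right)^{2}$)
$V{\left(\left(-5\right)^{2},\left(-1\right) 0 \right)} \left(-710\right) = \frac{\left(-7 + \left(\left(-5\right)^{2}\right)^{2} - \left(-5\right)^{2} + 4 \left(\left(-1\right) 0\right) + \left(-1\right) 0 \left(-5\right)^{2}\right)^{2}}{\left(3 + \left(-5\right)^{2}\right)^{2}} \left(-710\right) = \frac{\left(-7 + 25^{2} - 25 + 4 \cdot 0 + 0 \cdot 25\right)^{2}}{\left(3 + 25\right)^{2}} \left(-710\right) = \frac{\left(-7 + 625 - 25 + 0 + 0\right)^{2}}{784} \left(-710\right) = \frac{593^{2}}{784} \left(-710\right) = \frac{1}{784} \cdot 351649 \left(-710\right) = \frac{351649}{784} \left(-710\right) = - \frac{124835395}{392}$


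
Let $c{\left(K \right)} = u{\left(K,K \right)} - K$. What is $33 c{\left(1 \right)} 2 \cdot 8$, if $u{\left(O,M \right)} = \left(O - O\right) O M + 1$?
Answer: $0$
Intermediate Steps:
$u{\left(O,M \right)} = 1$ ($u{\left(O,M \right)} = 0 O M + 1 = 0 M + 1 = 0 + 1 = 1$)
$c{\left(K \right)} = 1 - K$
$33 c{\left(1 \right)} 2 \cdot 8 = 33 \left(1 - 1\right) 2 \cdot 8 = 33 \cdot 0 \cdot 2 \cdot 8 = 33 \cdot 0 \cdot 8 = 0 \cdot 8 = 0$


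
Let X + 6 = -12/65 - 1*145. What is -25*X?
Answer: 49135/13 ≈ 3779.6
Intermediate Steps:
X = -9827/65 (X = -6 + (-12/65 - 1*145) = -6 + (-12*1/65 - 145) = -6 + (-12/65 - 145) = -6 - 9437/65 = -9827/65 ≈ -151.18)
-25*X = -25*(-9827/65) = 49135/13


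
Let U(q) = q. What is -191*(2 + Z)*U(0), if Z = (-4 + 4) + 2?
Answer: 0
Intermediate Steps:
Z = 2 (Z = 0 + 2 = 2)
-191*(2 + Z)*U(0) = -191*(2 + 2)*0 = -764*0 = -191*0 = 0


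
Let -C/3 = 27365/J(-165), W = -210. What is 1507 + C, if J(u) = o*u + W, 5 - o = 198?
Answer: 3172790/2109 ≈ 1504.4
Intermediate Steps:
o = -193 (o = 5 - 1*198 = 5 - 198 = -193)
J(u) = -210 - 193*u (J(u) = -193*u - 210 = -210 - 193*u)
C = -5473/2109 (C = -82095/(-210 - 193*(-165)) = -82095/(-210 + 31845) = -82095/31635 = -3*5473/6327 = -5473/2109 ≈ -2.5951)
1507 + C = 1507 - 5473/2109 = 3172790/2109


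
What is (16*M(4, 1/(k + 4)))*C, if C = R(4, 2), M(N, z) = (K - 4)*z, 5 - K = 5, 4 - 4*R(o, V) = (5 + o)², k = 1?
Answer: 1232/5 ≈ 246.40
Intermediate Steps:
R(o, V) = 1 - (5 + o)²/4
K = 0 (K = 5 - 1*5 = 5 - 5 = 0)
M(N, z) = -4*z (M(N, z) = (0 - 4)*z = -4*z)
C = -77/4 (C = 1 - (5 + 4)²/4 = 1 - ¼*9² = 1 - ¼*81 = 1 - 81/4 = -77/4 ≈ -19.250)
(16*M(4, 1/(k + 4)))*C = (16*(-4/(1 + 4)))*(-77/4) = (16*(-4/5))*(-77/4) = (16*(-4*⅕))*(-77/4) = (16*(-⅘))*(-77/4) = -64/5*(-77/4) = 1232/5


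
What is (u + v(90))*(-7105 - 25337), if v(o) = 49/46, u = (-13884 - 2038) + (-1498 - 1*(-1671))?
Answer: 11750573505/23 ≈ 5.1089e+8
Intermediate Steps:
u = -15749 (u = -15922 + (-1498 + 1671) = -15922 + 173 = -15749)
v(o) = 49/46 (v(o) = 49*(1/46) = 49/46)
(u + v(90))*(-7105 - 25337) = (-15749 + 49/46)*(-7105 - 25337) = -724405/46*(-32442) = 11750573505/23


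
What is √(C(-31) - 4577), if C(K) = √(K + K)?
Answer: √(-4577 + I*√62) ≈ 0.0582 + 67.654*I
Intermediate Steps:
C(K) = √2*√K (C(K) = √(2*K) = √2*√K)
√(C(-31) - 4577) = √(√2*√(-31) - 4577) = √(√2*(I*√31) - 4577) = √(I*√62 - 4577) = √(-4577 + I*√62)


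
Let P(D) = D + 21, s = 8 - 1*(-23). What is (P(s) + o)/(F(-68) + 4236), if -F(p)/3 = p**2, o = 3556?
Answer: -82/219 ≈ -0.37443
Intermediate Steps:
s = 31 (s = 8 + 23 = 31)
P(D) = 21 + D
F(p) = -3*p**2
(P(s) + o)/(F(-68) + 4236) = ((21 + 31) + 3556)/(-3*(-68)**2 + 4236) = (52 + 3556)/(-3*4624 + 4236) = 3608/(-13872 + 4236) = 3608/(-9636) = 3608*(-1/9636) = -82/219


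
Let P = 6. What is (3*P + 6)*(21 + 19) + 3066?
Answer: 4026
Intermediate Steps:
(3*P + 6)*(21 + 19) + 3066 = (3*6 + 6)*(21 + 19) + 3066 = (18 + 6)*40 + 3066 = 24*40 + 3066 = 960 + 3066 = 4026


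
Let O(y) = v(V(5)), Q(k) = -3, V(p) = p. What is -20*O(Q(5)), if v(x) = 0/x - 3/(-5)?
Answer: -12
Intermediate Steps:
v(x) = ⅗ (v(x) = 0 - 3*(-⅕) = 0 + ⅗ = ⅗)
O(y) = ⅗
-20*O(Q(5)) = -20*⅗ = -12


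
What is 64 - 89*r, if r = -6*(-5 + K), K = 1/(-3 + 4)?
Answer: -2072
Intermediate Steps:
K = 1 (K = 1/1 = 1)
r = 24 (r = -6*(-5 + 1) = -6*(-4) = 24)
64 - 89*r = 64 - 89*24 = 64 - 2136 = -2072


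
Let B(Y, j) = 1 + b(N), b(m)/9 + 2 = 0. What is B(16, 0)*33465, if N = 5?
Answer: -568905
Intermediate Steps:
b(m) = -18 (b(m) = -18 + 9*0 = -18 + 0 = -18)
B(Y, j) = -17 (B(Y, j) = 1 - 18 = -17)
B(16, 0)*33465 = -17*33465 = -568905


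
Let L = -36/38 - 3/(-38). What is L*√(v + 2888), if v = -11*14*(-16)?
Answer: -33*√1338/19 ≈ -63.531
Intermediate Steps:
v = 2464 (v = -154*(-16) = 2464)
L = -33/38 (L = -36*1/38 - 3*(-1/38) = -18/19 + 3/38 = -33/38 ≈ -0.86842)
L*√(v + 2888) = -33*√(2464 + 2888)/38 = -33*√1338/19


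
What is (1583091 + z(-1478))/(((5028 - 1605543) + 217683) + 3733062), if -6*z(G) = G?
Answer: 2375006/3525345 ≈ 0.67369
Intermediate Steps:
z(G) = -G/6
(1583091 + z(-1478))/(((5028 - 1605543) + 217683) + 3733062) = (1583091 - 1/6*(-1478))/(((5028 - 1605543) + 217683) + 3733062) = (1583091 + 739/3)/((-1600515 + 217683) + 3733062) = 4750012/(3*(-1382832 + 3733062)) = (4750012/3)/2350230 = (4750012/3)*(1/2350230) = 2375006/3525345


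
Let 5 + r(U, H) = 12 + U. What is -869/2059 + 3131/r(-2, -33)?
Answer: 6442384/10295 ≈ 625.78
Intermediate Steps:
r(U, H) = 7 + U (r(U, H) = -5 + (12 + U) = 7 + U)
-869/2059 + 3131/r(-2, -33) = -869/2059 + 3131/(7 - 2) = -869*1/2059 + 3131/5 = -869/2059 + 3131*(⅕) = -869/2059 + 3131/5 = 6442384/10295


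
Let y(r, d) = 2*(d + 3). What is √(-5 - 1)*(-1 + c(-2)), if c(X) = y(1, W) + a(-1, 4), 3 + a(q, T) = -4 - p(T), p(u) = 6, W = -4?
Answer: -16*I*√6 ≈ -39.192*I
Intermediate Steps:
y(r, d) = 6 + 2*d (y(r, d) = 2*(3 + d) = 6 + 2*d)
a(q, T) = -13 (a(q, T) = -3 + (-4 - 1*6) = -3 + (-4 - 6) = -3 - 10 = -13)
c(X) = -15 (c(X) = (6 + 2*(-4)) - 13 = (6 - 8) - 13 = -2 - 13 = -15)
√(-5 - 1)*(-1 + c(-2)) = √(-5 - 1)*(-1 - 15) = √(-6)*(-16) = (I*√6)*(-16) = -16*I*√6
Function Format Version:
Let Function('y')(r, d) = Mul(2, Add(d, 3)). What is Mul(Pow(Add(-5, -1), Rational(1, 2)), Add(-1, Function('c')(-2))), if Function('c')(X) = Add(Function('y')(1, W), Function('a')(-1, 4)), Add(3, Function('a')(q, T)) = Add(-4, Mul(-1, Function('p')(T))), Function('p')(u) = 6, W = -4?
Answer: Mul(-16, I, Pow(6, Rational(1, 2))) ≈ Mul(-39.192, I)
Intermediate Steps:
Function('y')(r, d) = Add(6, Mul(2, d)) (Function('y')(r, d) = Mul(2, Add(3, d)) = Add(6, Mul(2, d)))
Function('a')(q, T) = -13 (Function('a')(q, T) = Add(-3, Add(-4, Mul(-1, 6))) = Add(-3, Add(-4, -6)) = Add(-3, -10) = -13)
Function('c')(X) = -15 (Function('c')(X) = Add(Add(6, Mul(2, -4)), -13) = Add(Add(6, -8), -13) = Add(-2, -13) = -15)
Mul(Pow(Add(-5, -1), Rational(1, 2)), Add(-1, Function('c')(-2))) = Mul(Pow(Add(-5, -1), Rational(1, 2)), Add(-1, -15)) = Mul(Pow(-6, Rational(1, 2)), -16) = Mul(Mul(I, Pow(6, Rational(1, 2))), -16) = Mul(-16, I, Pow(6, Rational(1, 2)))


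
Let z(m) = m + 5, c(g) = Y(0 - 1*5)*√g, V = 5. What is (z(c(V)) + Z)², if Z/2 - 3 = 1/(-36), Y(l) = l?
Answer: 79309/324 - 985*√5/9 ≈ 0.055647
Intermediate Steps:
Z = 107/18 (Z = 6 + 2/(-36) = 6 + 2*(-1/36) = 6 - 1/18 = 107/18 ≈ 5.9444)
c(g) = -5*√g (c(g) = (0 - 1*5)*√g = (0 - 5)*√g = -5*√g)
z(m) = 5 + m
(z(c(V)) + Z)² = ((5 - 5*√5) + 107/18)² = (197/18 - 5*√5)²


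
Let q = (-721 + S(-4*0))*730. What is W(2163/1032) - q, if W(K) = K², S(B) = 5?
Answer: 61852380321/118336 ≈ 5.2268e+5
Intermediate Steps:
q = -522680 (q = (-721 + 5)*730 = -716*730 = -522680)
W(2163/1032) - q = (2163/1032)² - 1*(-522680) = (2163*(1/1032))² + 522680 = (721/344)² + 522680 = 519841/118336 + 522680 = 61852380321/118336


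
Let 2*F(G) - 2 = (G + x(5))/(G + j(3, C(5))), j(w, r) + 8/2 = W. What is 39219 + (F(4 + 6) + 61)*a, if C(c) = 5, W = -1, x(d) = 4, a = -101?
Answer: 164078/5 ≈ 32816.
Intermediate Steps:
j(w, r) = -5 (j(w, r) = -4 - 1 = -5)
F(G) = 1 + (4 + G)/(2*(-5 + G)) (F(G) = 1 + ((G + 4)/(G - 5))/2 = 1 + ((4 + G)/(-5 + G))/2 = 1 + (4 + G)/(2*(-5 + G)))
39219 + (F(4 + 6) + 61)*a = 39219 + (3*(-2 + (4 + 6))/(2*(-5 + (4 + 6))) + 61)*(-101) = 39219 + (3*(-2 + 10)/(2*(-5 + 10)) + 61)*(-101) = 39219 + ((3/2)*8/5 + 61)*(-101) = 39219 + ((3/2)*(⅕)*8 + 61)*(-101) = 39219 + (12/5 + 61)*(-101) = 39219 + (317/5)*(-101) = 39219 - 32017/5 = 164078/5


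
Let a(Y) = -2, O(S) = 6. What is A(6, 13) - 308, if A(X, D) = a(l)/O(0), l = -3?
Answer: -925/3 ≈ -308.33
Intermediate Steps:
A(X, D) = -⅓ (A(X, D) = -2/6 = -2*⅙ = -⅓)
A(6, 13) - 308 = -⅓ - 308 = -925/3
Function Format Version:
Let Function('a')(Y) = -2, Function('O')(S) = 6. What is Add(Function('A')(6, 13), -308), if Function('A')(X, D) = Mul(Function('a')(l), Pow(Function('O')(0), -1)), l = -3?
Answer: Rational(-925, 3) ≈ -308.33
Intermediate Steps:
Function('A')(X, D) = Rational(-1, 3) (Function('A')(X, D) = Mul(-2, Pow(6, -1)) = Mul(-2, Rational(1, 6)) = Rational(-1, 3))
Add(Function('A')(6, 13), -308) = Add(Rational(-1, 3), -308) = Rational(-925, 3)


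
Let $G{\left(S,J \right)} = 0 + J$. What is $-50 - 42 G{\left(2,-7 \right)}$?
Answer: $244$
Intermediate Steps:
$G{\left(S,J \right)} = J$
$-50 - 42 G{\left(2,-7 \right)} = -50 - -294 = -50 + 294 = 244$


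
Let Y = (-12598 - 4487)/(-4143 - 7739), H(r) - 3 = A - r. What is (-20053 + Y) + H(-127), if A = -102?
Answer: -237919965/11882 ≈ -20024.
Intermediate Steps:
H(r) = -99 - r (H(r) = 3 + (-102 - r) = -99 - r)
Y = 17085/11882 (Y = -17085/(-11882) = -17085*(-1/11882) = 17085/11882 ≈ 1.4379)
(-20053 + Y) + H(-127) = (-20053 + 17085/11882) + (-99 - 1*(-127)) = -238252661/11882 + (-99 + 127) = -238252661/11882 + 28 = -237919965/11882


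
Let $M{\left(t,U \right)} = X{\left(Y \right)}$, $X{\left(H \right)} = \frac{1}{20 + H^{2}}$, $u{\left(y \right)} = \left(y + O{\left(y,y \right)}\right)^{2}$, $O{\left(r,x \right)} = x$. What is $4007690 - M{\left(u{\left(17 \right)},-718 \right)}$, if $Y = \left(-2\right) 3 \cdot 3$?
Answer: $\frac{1378645359}{344} \approx 4.0077 \cdot 10^{6}$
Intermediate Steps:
$Y = -18$ ($Y = \left(-6\right) 3 = -18$)
$u{\left(y \right)} = 4 y^{2}$ ($u{\left(y \right)} = \left(y + y\right)^{2} = \left(2 y\right)^{2} = 4 y^{2}$)
$M{\left(t,U \right)} = \frac{1}{344}$ ($M{\left(t,U \right)} = \frac{1}{20 + \left(-18\right)^{2}} = \frac{1}{20 + 324} = \frac{1}{344}$)
$4007690 - M{\left(u{\left(17 \right)},-718 \right)} = 4007690 - \frac{1}{344} = \frac{1378645359}{344}$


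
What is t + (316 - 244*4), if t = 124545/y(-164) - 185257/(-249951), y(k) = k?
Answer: -58154461387/40991964 ≈ -1418.7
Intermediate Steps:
t = -31099765147/40991964 (t = 124545/(-164) - 185257/(-249951) = 124545*(-1/164) - 185257*(-1/249951) = -124545/164 + 185257/249951 = -31099765147/40991964 ≈ -758.68)
t + (316 - 244*4) = -31099765147/40991964 + (316 - 244*4) = -31099765147/40991964 + (316 - 976) = -31099765147/40991964 - 660 = -58154461387/40991964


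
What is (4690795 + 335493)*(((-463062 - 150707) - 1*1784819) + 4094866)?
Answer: 8525981756064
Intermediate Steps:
(4690795 + 335493)*(((-463062 - 150707) - 1*1784819) + 4094866) = 5026288*((-613769 - 1784819) + 4094866) = 5026288*(-2398588 + 4094866) = 5026288*1696278 = 8525981756064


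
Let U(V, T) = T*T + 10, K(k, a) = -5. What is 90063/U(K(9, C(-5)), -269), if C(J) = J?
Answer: 90063/72371 ≈ 1.2445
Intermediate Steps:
U(V, T) = 10 + T² (U(V, T) = T² + 10 = 10 + T²)
90063/U(K(9, C(-5)), -269) = 90063/(10 + (-269)²) = 90063/(10 + 72361) = 90063/72371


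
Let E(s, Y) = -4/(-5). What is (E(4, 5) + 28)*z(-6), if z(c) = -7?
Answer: -1008/5 ≈ -201.60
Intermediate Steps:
E(s, Y) = ⅘ (E(s, Y) = -4*(-⅕) = ⅘)
(E(4, 5) + 28)*z(-6) = (⅘ + 28)*(-7) = (144/5)*(-7) = -1008/5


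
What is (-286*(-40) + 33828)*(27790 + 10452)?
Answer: 1731138856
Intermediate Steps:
(-286*(-40) + 33828)*(27790 + 10452) = (11440 + 33828)*38242 = 45268*38242 = 1731138856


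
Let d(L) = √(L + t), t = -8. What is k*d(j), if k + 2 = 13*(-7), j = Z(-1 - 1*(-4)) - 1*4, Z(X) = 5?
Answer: -93*I*√7 ≈ -246.05*I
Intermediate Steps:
j = 1 (j = 5 - 1*4 = 5 - 4 = 1)
d(L) = √(-8 + L) (d(L) = √(L - 8) = √(-8 + L))
k = -93 (k = -2 + 13*(-7) = -2 - 91 = -93)
k*d(j) = -93*√(-8 + 1) = -93*I*√7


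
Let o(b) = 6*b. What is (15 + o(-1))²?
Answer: 81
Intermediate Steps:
(15 + o(-1))² = (15 + 6*(-1))² = (15 - 6)² = 9² = 81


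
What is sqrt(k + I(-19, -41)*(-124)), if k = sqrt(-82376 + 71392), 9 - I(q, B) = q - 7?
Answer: sqrt(-4340 + 2*I*sqrt(2746)) ≈ 0.7954 + 65.883*I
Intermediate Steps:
I(q, B) = 16 - q (I(q, B) = 9 - (q - 7) = 9 - (-7 + q) = 9 + (7 - q) = 16 - q)
k = 2*I*sqrt(2746) (k = sqrt(-10984) = 2*I*sqrt(2746) ≈ 104.8*I)
sqrt(k + I(-19, -41)*(-124)) = sqrt(2*I*sqrt(2746) + (16 - 1*(-19))*(-124)) = sqrt(2*I*sqrt(2746) + (16 + 19)*(-124)) = sqrt(2*I*sqrt(2746) + 35*(-124)) = sqrt(2*I*sqrt(2746) - 4340) = sqrt(-4340 + 2*I*sqrt(2746))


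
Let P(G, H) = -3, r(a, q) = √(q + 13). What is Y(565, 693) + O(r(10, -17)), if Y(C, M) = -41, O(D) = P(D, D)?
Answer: -44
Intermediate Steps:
r(a, q) = √(13 + q)
O(D) = -3
Y(565, 693) + O(r(10, -17)) = -41 - 3 = -44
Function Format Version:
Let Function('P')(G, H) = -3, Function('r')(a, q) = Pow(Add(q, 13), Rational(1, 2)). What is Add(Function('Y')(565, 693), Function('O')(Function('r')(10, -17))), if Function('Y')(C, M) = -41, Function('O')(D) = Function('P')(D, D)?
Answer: -44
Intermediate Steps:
Function('r')(a, q) = Pow(Add(13, q), Rational(1, 2))
Function('O')(D) = -3
Add(Function('Y')(565, 693), Function('O')(Function('r')(10, -17))) = Add(-41, -3) = -44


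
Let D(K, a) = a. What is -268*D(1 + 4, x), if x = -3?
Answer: 804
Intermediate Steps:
-268*D(1 + 4, x) = -268*(-3) = 804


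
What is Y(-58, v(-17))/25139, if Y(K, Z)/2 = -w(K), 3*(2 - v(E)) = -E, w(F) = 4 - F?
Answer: -124/25139 ≈ -0.0049326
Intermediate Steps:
v(E) = 2 + E/3 (v(E) = 2 - (-1)*E/3 = 2 + E/3)
Y(K, Z) = -8 + 2*K (Y(K, Z) = 2*(-(4 - K)) = 2*(-4 + K) = -8 + 2*K)
Y(-58, v(-17))/25139 = (-8 + 2*(-58))/25139 = (-8 - 116)*(1/25139) = -124*1/25139 = -124/25139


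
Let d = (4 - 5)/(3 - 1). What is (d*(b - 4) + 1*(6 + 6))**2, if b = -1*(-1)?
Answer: 729/4 ≈ 182.25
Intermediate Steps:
d = -1/2 ≈ -0.50000
b = 1
(d*(b - 4) + 1*(6 + 6))**2 = (-(1 - 4)/2 + 1*(6 + 6))**2 = (-1/2*(-3) + 1*12)**2 = (3/2 + 12)**2 = (27/2)**2 = 729/4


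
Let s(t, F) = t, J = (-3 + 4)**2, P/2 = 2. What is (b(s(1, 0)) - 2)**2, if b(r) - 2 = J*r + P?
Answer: 25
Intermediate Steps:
P = 4 (P = 2*2 = 4)
J = 1 (J = 1**2 = 1)
b(r) = 6 + r (b(r) = 2 + (1*r + 4) = 2 + (r + 4) = 2 + (4 + r) = 6 + r)
(b(s(1, 0)) - 2)**2 = ((6 + 1) - 2)**2 = (7 - 2)**2 = 5**2 = 25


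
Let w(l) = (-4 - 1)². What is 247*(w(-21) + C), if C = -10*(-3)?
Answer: 13585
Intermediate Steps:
C = 30
w(l) = 25 (w(l) = (-5)² = 25)
247*(w(-21) + C) = 247*(25 + 30) = 247*55 = 13585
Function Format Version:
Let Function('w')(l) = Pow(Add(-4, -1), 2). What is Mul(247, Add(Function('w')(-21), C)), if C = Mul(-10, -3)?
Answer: 13585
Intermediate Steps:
C = 30
Function('w')(l) = 25 (Function('w')(l) = Pow(-5, 2) = 25)
Mul(247, Add(Function('w')(-21), C)) = Mul(247, Add(25, 30)) = Mul(247, 55) = 13585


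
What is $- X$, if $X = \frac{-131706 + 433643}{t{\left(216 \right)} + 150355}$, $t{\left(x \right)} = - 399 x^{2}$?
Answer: $\frac{301937}{18465389} \approx 0.016352$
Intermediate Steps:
$X = - \frac{301937}{18465389}$ ($X = \frac{-131706 + 433643}{- 399 \cdot 216^{2} + 150355} = \frac{301937}{\left(-399\right) 46656 + 150355} = \frac{301937}{-18615744 + 150355} = \frac{301937}{-18465389} = 301937 \left(- \frac{1}{18465389}\right) = - \frac{301937}{18465389} \approx -0.016352$)
$- X = \left(-1\right) \left(- \frac{301937}{18465389}\right) = \frac{301937}{18465389}$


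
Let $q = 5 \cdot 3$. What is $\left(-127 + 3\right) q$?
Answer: $-1860$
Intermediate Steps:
$q = 15$
$\left(-127 + 3\right) q = \left(-127 + 3\right) 15 = \left(-124\right) 15 = -1860$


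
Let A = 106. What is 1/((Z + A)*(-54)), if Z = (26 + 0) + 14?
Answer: -1/7884 ≈ -0.00012684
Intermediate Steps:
Z = 40 (Z = 26 + 14 = 40)
1/((Z + A)*(-54)) = 1/((40 + 106)*(-54)) = 1/(146*(-54)) = 1/(-7884) = -1/7884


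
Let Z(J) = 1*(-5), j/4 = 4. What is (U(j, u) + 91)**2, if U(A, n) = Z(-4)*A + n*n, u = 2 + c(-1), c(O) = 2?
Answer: 729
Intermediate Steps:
j = 16 (j = 4*4 = 16)
Z(J) = -5
u = 4 (u = 2 + 2 = 4)
U(A, n) = n**2 - 5*A (U(A, n) = -5*A + n*n = -5*A + n**2 = n**2 - 5*A)
(U(j, u) + 91)**2 = ((4**2 - 5*16) + 91)**2 = ((16 - 80) + 91)**2 = (-64 + 91)**2 = 27**2 = 729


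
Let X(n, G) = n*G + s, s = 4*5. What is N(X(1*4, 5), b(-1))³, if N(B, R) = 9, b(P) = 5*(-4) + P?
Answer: 729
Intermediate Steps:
b(P) = -20 + P
s = 20
X(n, G) = 20 + G*n (X(n, G) = n*G + 20 = G*n + 20 = 20 + G*n)
N(X(1*4, 5), b(-1))³ = 9³ = 729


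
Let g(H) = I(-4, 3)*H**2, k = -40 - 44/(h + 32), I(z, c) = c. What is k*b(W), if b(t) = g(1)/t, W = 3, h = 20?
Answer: -531/13 ≈ -40.846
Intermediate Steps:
k = -531/13 (k = -40 - 44/(20 + 32) = -40 - 44/52 = -40 - 44*1/52 = -40 - 11/13 = -531/13 ≈ -40.846)
g(H) = 3*H**2
b(t) = 3/t (b(t) = (3*1**2)/t = (3*1)/t = 3/t)
k*b(W) = -1593/(13*3) = -531/13*1 = -531/13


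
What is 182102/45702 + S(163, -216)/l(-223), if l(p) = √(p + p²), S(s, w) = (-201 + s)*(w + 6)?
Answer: 91051/22851 + 1330*√49506/8251 ≈ 39.850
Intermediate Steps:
S(s, w) = (-201 + s)*(6 + w)
182102/45702 + S(163, -216)/l(-223) = 182102/45702 + (-1206 - 201*(-216) + 6*163 + 163*(-216))/(√(-223*(1 - 223))) = 182102*(1/45702) + (-1206 + 43416 + 978 - 35208)/(√(-223*(-222))) = 91051/22851 + 7980/(√49506) = 91051/22851 + 7980*(√49506/49506) = 91051/22851 + 1330*√49506/8251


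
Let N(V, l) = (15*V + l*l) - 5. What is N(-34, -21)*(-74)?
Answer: 5476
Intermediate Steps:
N(V, l) = -5 + l² + 15*V (N(V, l) = (15*V + l²) - 5 = (l² + 15*V) - 5 = -5 + l² + 15*V)
N(-34, -21)*(-74) = (-5 + (-21)² + 15*(-34))*(-74) = (-5 + 441 - 510)*(-74) = -74*(-74) = 5476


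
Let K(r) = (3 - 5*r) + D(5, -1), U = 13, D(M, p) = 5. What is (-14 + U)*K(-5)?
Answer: -33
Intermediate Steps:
K(r) = 8 - 5*r (K(r) = (3 - 5*r) + 5 = 8 - 5*r)
(-14 + U)*K(-5) = (-14 + 13)*(8 - 5*(-5)) = -(8 + 25) = -1*33 = -33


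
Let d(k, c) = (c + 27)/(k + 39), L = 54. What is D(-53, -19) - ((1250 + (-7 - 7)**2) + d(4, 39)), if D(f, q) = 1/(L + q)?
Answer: -2178497/1505 ≈ -1447.5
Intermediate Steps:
d(k, c) = (27 + c)/(39 + k)
D(f, q) = 1/(54 + q)
D(-53, -19) - ((1250 + (-7 - 7)**2) + d(4, 39)) = 1/(54 - 19) - ((1250 + (-7 - 7)**2) + (27 + 39)/(39 + 4)) = 1/35 - ((1250 + (-14)**2) + 66/43) = 1/35 - ((1250 + 196) + (1/43)*66) = 1/35 - (1446 + 66/43) = 1/35 - 1*62244/43 = 1/35 - 62244/43 = -2178497/1505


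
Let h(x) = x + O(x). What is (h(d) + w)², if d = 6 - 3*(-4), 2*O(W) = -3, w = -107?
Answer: 32761/4 ≈ 8190.3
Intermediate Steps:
O(W) = -3/2 (O(W) = (½)*(-3) = -3/2)
d = 18 (d = 6 + 12 = 18)
h(x) = -3/2 + x (h(x) = x - 3/2 = -3/2 + x)
(h(d) + w)² = ((-3/2 + 18) - 107)² = (33/2 - 107)² = (-181/2)² = 32761/4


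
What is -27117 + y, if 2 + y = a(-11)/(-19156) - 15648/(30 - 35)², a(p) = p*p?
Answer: -13287045213/478900 ≈ -27745.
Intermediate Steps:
a(p) = p²
y = -300713913/478900 (y = -2 + ((-11)²/(-19156) - 15648/(30 - 35)²) = -2 + (121*(-1/19156) - 15648/((-5)²)) = -2 + (-121/19156 - 15648/25) = -2 - 299756113/478900 = -300713913/478900 ≈ -627.93)
-27117 + y = -27117 - 300713913/478900 = -13287045213/478900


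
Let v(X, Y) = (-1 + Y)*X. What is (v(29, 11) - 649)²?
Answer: 128881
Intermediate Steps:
v(X, Y) = X*(-1 + Y)
(v(29, 11) - 649)² = (29*(-1 + 11) - 649)² = (29*10 - 649)² = (290 - 649)² = (-359)² = 128881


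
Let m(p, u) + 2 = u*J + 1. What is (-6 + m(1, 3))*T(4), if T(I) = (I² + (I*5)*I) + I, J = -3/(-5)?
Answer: -520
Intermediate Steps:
J = ⅗ (J = -3*(-⅕) = ⅗ ≈ 0.60000)
T(I) = I + 6*I² (T(I) = (I² + (5*I)*I) + I = (I² + 5*I²) + I = 6*I² + I = I + 6*I²)
m(p, u) = -1 + 3*u/5 (m(p, u) = -2 + (u*(⅗) + 1) = -2 + (3*u/5 + 1) = -2 + (1 + 3*u/5) = -1 + 3*u/5)
(-6 + m(1, 3))*T(4) = (-6 + (-1 + (⅗)*3))*(4*(1 + 6*4)) = (-6 + (-1 + 9/5))*(4*(1 + 24)) = (-6 + ⅘)*(4*25) = -26/5*100 = -520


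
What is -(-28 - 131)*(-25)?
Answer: -3975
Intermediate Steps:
-(-28 - 131)*(-25) = -(-159)*(-25) = -1*3975 = -3975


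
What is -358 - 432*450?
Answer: -194758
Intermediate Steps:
-358 - 432*450 = -358 - 194400 = -194758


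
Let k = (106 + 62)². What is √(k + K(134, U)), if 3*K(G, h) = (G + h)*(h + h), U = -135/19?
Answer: 3*√1107986/19 ≈ 166.20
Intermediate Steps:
U = -135/19 (U = -135*1/19 = -135/19 ≈ -7.1053)
K(G, h) = 2*h*(G + h)/3 (K(G, h) = ((G + h)*(h + h))/3 = ((G + h)*(2*h))/3 = (2*h*(G + h))/3 = 2*h*(G + h)/3)
k = 28224 (k = 168² = 28224)
√(k + K(134, U)) = √(28224 + (⅔)*(-135/19)*(134 - 135/19)) = √(28224 + (⅔)*(-135/19)*(2411/19)) = √(28224 - 216990/361) = √(9971874/361) = 3*√1107986/19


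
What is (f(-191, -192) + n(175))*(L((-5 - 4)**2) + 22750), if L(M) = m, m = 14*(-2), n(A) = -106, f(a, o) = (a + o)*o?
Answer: 1668476460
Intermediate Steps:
f(a, o) = o*(a + o)
m = -28
L(M) = -28
(f(-191, -192) + n(175))*(L((-5 - 4)**2) + 22750) = (-192*(-191 - 192) - 106)*(-28 + 22750) = (-192*(-383) - 106)*22722 = (73536 - 106)*22722 = 73430*22722 = 1668476460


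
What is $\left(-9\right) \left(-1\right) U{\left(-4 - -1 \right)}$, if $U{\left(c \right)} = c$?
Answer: $-27$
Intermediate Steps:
$\left(-9\right) \left(-1\right) U{\left(-4 - -1 \right)} = \left(-9\right) \left(-1\right) \left(-4 - -1\right) = 9 \left(-4 + 1\right) = 9 \left(-3\right) = -27$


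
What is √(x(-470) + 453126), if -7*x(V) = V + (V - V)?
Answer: 32*√21686/7 ≈ 673.20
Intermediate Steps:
x(V) = -V/7 (x(V) = -(V + (V - V))/7 = -(V + 0)/7 = -V/7)
√(x(-470) + 453126) = √(-⅐*(-470) + 453126) = √(470/7 + 453126) = √(3172352/7) = 32*√21686/7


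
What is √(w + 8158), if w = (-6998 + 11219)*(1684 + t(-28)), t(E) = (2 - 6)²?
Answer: √7183858 ≈ 2680.3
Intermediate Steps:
t(E) = 16 (t(E) = (-4)² = 16)
w = 7175700 (w = (-6998 + 11219)*(1684 + 16) = 4221*1700 = 7175700)
√(w + 8158) = √(7175700 + 8158) = √7183858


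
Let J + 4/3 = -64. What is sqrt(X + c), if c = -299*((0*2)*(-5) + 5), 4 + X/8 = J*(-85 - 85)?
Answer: sqrt(785937)/3 ≈ 295.51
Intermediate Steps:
J = -196/3 (J = -4/3 - 64 = -196/3 ≈ -65.333)
X = 266464/3 (X = -32 + 8*(-196*(-85 - 85)/3) = -32 + 8*(-196/3*(-170)) = -32 + 8*(33320/3) = -32 + 266560/3 = 266464/3 ≈ 88821.)
c = -1495 (c = -299*(0*(-5) + 5) = -299*(0 + 5) = -299*5 = -1495)
sqrt(X + c) = sqrt(266464/3 - 1495) = sqrt(261979/3) = sqrt(785937)/3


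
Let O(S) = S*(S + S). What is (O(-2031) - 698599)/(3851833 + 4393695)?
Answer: 7551323/8245528 ≈ 0.91581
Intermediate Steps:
O(S) = 2*S² (O(S) = S*(2*S) = 2*S²)
(O(-2031) - 698599)/(3851833 + 4393695) = (2*(-2031)² - 698599)/(3851833 + 4393695) = (2*4124961 - 698599)/8245528 = (8249922 - 698599)*(1/8245528) = 7551323*(1/8245528) = 7551323/8245528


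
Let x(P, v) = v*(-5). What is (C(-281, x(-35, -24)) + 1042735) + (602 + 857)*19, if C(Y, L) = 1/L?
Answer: 128454721/120 ≈ 1.0705e+6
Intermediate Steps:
x(P, v) = -5*v
(C(-281, x(-35, -24)) + 1042735) + (602 + 857)*19 = (1/(-5*(-24)) + 1042735) + (602 + 857)*19 = (1/120 + 1042735) + 1459*19 = (1/120 + 1042735) + 27721 = 125128201/120 + 27721 = 128454721/120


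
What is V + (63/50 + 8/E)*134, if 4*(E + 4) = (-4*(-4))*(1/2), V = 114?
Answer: -6329/25 ≈ -253.16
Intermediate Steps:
E = -2 (E = -4 + ((-4*(-4))*(1/2))/4 = -4 + (16*(1*(½)))/4 = -4 + (16*(½))/4 = -4 + (¼)*8 = -4 + 2 = -2)
V + (63/50 + 8/E)*134 = 114 + (63/50 + 8/(-2))*134 = 114 + (63*(1/50) + 8*(-½))*134 = 114 + (63/50 - 4)*134 = 114 - 137/50*134 = 114 - 9179/25 = -6329/25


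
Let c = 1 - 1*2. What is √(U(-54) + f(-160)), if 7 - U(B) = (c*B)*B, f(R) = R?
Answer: 3*√307 ≈ 52.564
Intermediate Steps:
c = -1 (c = 1 - 2 = -1)
U(B) = 7 + B² (U(B) = 7 - (-B)*B = 7 - (-1)*B² = 7 + B²)
√(U(-54) + f(-160)) = √((7 + (-54)²) - 160) = √((7 + 2916) - 160) = √(2923 - 160) = √2763 = 3*√307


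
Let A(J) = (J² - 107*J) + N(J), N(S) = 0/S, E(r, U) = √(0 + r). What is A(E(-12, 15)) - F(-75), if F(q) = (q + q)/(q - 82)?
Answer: -2034/157 - 214*I*√3 ≈ -12.955 - 370.66*I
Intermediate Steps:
E(r, U) = √r
N(S) = 0
A(J) = J² - 107*J (A(J) = (J² - 107*J) + 0 = J² - 107*J)
F(q) = 2*q/(-82 + q) (F(q) = (2*q)/(-82 + q) = 2*q/(-82 + q))
A(E(-12, 15)) - F(-75) = √(-12)*(-107 + √(-12)) - 2*(-75)/(-82 - 75) = (2*I*√3)*(-107 + 2*I*√3) - 2*(-75)/(-157) = 2*I*√3*(-107 + 2*I*√3) - 2*(-75)*(-1)/157 = 2*I*√3*(-107 + 2*I*√3) - 1*150/157 = 2*I*√3*(-107 + 2*I*√3) - 150/157 = -150/157 + 2*I*√3*(-107 + 2*I*√3)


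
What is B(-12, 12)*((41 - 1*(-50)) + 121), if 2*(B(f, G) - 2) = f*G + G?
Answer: -13568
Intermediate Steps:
B(f, G) = 2 + G/2 + G*f/2 (B(f, G) = 2 + (f*G + G)/2 = 2 + (G*f + G)/2 = 2 + (G + G*f)/2 = 2 + (G/2 + G*f/2) = 2 + G/2 + G*f/2)
B(-12, 12)*((41 - 1*(-50)) + 121) = (2 + (1/2)*12 + (1/2)*12*(-12))*((41 - 1*(-50)) + 121) = (2 + 6 - 72)*((41 + 50) + 121) = -64*(91 + 121) = -64*212 = -13568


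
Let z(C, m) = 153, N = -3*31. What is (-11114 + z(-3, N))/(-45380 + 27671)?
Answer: 10961/17709 ≈ 0.61895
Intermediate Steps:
N = -93
(-11114 + z(-3, N))/(-45380 + 27671) = (-11114 + 153)/(-45380 + 27671) = -10961/(-17709) = -10961*(-1/17709) = 10961/17709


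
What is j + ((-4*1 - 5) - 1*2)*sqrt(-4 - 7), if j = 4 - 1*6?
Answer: -2 - 11*I*sqrt(11) ≈ -2.0 - 36.483*I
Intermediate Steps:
j = -2 (j = 4 - 6 = -2)
j + ((-4*1 - 5) - 1*2)*sqrt(-4 - 7) = -2 + ((-4*1 - 5) - 1*2)*sqrt(-4 - 7) = -2 + ((-4 - 5) - 2)*sqrt(-11) = -2 + (-9 - 2)*(I*sqrt(11)) = -2 - 11*I*sqrt(11)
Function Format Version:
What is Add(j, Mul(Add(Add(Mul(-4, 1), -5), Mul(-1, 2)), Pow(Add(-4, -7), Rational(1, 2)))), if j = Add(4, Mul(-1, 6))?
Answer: Add(-2, Mul(-11, I, Pow(11, Rational(1, 2)))) ≈ Add(-2.0000, Mul(-36.483, I))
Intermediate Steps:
j = -2 (j = Add(4, -6) = -2)
Add(j, Mul(Add(Add(Mul(-4, 1), -5), Mul(-1, 2)), Pow(Add(-4, -7), Rational(1, 2)))) = Add(-2, Mul(Add(Add(Mul(-4, 1), -5), Mul(-1, 2)), Pow(Add(-4, -7), Rational(1, 2)))) = Add(-2, Mul(Add(Add(-4, -5), -2), Pow(-11, Rational(1, 2)))) = Add(-2, Mul(Add(-9, -2), Mul(I, Pow(11, Rational(1, 2))))) = Add(-2, Mul(-11, Mul(I, Pow(11, Rational(1, 2))))) = Add(-2, Mul(-11, I, Pow(11, Rational(1, 2))))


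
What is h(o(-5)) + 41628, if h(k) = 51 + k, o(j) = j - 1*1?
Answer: 41673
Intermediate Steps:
o(j) = -1 + j (o(j) = j - 1 = -1 + j)
h(o(-5)) + 41628 = (51 + (-1 - 5)) + 41628 = (51 - 6) + 41628 = 45 + 41628 = 41673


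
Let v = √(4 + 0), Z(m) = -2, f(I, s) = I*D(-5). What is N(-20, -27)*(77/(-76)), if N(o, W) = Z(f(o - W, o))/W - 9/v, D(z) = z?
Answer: 18403/4104 ≈ 4.4842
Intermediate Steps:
f(I, s) = -5*I (f(I, s) = I*(-5) = -5*I)
v = 2 (v = √4 = 2)
N(o, W) = -9/2 - 2/W (N(o, W) = -2/W - 9/2 = -9/2 - 2/W)
N(-20, -27)*(77/(-76)) = (-9/2 - 2/(-27))*(77/(-76)) = (-9/2 - 2*(-1/27))*(77*(-1/76)) = (-9/2 + 2/27)*(-77/76) = -239/54*(-77/76) = 18403/4104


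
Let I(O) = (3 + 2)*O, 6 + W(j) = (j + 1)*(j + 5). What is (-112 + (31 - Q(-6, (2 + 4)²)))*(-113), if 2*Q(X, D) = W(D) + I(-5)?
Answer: 93112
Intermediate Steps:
W(j) = -6 + (1 + j)*(5 + j) (W(j) = -6 + (j + 1)*(j + 5) = -6 + (1 + j)*(5 + j))
I(O) = 5*O
Q(X, D) = -13 + D²/2 + 3*D (Q(X, D) = ((-1 + D² + 6*D) + 5*(-5))/2 = ((-1 + D² + 6*D) - 25)/2 = (-26 + D² + 6*D)/2 = -13 + D²/2 + 3*D)
(-112 + (31 - Q(-6, (2 + 4)²)))*(-113) = (-112 + (31 - (-13 + ((2 + 4)²)²/2 + 3*(2 + 4)²)))*(-113) = (-112 + (31 - (-13 + (6²)²/2 + 3*6²)))*(-113) = (-112 + (31 - (-13 + (½)*36² + 3*36)))*(-113) = (-112 + (31 - (-13 + (½)*1296 + 108)))*(-113) = (-112 + (31 - (-13 + 648 + 108)))*(-113) = (-112 + (31 - 1*743))*(-113) = (-112 + (31 - 743))*(-113) = (-112 - 712)*(-113) = -824*(-113) = 93112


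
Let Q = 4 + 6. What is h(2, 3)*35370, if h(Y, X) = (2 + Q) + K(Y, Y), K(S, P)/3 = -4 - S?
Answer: -212220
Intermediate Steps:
K(S, P) = -12 - 3*S (K(S, P) = 3*(-4 - S) = -12 - 3*S)
Q = 10
h(Y, X) = -3*Y (h(Y, X) = (2 + 10) + (-12 - 3*Y) = 12 + (-12 - 3*Y) = -3*Y)
h(2, 3)*35370 = -3*2*35370 = -6*35370 = -212220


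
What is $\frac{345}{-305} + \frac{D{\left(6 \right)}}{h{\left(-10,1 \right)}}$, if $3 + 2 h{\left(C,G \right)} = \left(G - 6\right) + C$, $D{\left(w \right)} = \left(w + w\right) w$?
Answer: $- \frac{557}{61} \approx -9.1311$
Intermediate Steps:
$D{\left(w \right)} = 2 w^{2}$ ($D{\left(w \right)} = 2 w w = 2 w^{2}$)
$h{\left(C,G \right)} = - \frac{9}{2} + \frac{C}{2} + \frac{G}{2}$ ($h{\left(C,G \right)} = - \frac{3}{2} + \frac{\left(G - 6\right) + C}{2} = - \frac{3}{2} + \frac{\left(-6 + G\right) + C}{2} = - \frac{3}{2} + \frac{-6 + C + G}{2} = - \frac{3}{2} + \left(-3 + \frac{C}{2} + \frac{G}{2}\right) = - \frac{9}{2} + \frac{C}{2} + \frac{G}{2}$)
$\frac{345}{-305} + \frac{D{\left(6 \right)}}{h{\left(-10,1 \right)}} = \frac{345}{-305} + \frac{2 \cdot 6^{2}}{- \frac{9}{2} + \frac{1}{2} \left(-10\right) + \frac{1}{2} \cdot 1} = 345 \left(- \frac{1}{305}\right) + \frac{2 \cdot 36}{- \frac{9}{2} - 5 + \frac{1}{2}} = - \frac{69}{61} + \frac{72}{-9} = - \frac{69}{61} + 72 \left(- \frac{1}{9}\right) = - \frac{69}{61} - 8 = - \frac{557}{61}$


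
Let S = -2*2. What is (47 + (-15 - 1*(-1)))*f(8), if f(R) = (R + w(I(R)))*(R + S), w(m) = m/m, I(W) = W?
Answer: 1188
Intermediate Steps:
w(m) = 1
S = -4
f(R) = (1 + R)*(-4 + R) (f(R) = (R + 1)*(R - 4) = (1 + R)*(-4 + R))
(47 + (-15 - 1*(-1)))*f(8) = (47 + (-15 - 1*(-1)))*(-4 + 8² - 3*8) = (47 + (-15 + 1))*(-4 + 64 - 24) = (47 - 14)*36 = 33*36 = 1188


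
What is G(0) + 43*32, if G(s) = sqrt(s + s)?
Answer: 1376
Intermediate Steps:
G(s) = sqrt(2)*sqrt(s) (G(s) = sqrt(2*s) = sqrt(2)*sqrt(s))
G(0) + 43*32 = sqrt(2)*sqrt(0) + 43*32 = sqrt(2)*0 + 1376 = 0 + 1376 = 1376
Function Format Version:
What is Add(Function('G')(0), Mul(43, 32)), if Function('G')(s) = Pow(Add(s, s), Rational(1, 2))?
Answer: 1376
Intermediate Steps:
Function('G')(s) = Mul(Pow(2, Rational(1, 2)), Pow(s, Rational(1, 2))) (Function('G')(s) = Pow(Mul(2, s), Rational(1, 2)) = Mul(Pow(2, Rational(1, 2)), Pow(s, Rational(1, 2))))
Add(Function('G')(0), Mul(43, 32)) = Add(Mul(Pow(2, Rational(1, 2)), Pow(0, Rational(1, 2))), Mul(43, 32)) = Add(Mul(Pow(2, Rational(1, 2)), 0), 1376) = Add(0, 1376) = 1376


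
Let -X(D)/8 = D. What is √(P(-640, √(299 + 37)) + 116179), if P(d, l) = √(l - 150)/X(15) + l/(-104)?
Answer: √(70683303600 - 23400*√21 - 5070*√2*√(-75 + 2*√21))/780 ≈ 340.85 - 0.00014027*I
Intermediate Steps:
X(D) = -8*D
P(d, l) = -l/104 - √(-150 + l)/120 (P(d, l) = √(l - 150)/((-8*15)) + l/(-104) = √(-150 + l)/(-120) + l*(-1/104) = √(-150 + l)*(-1/120) - l/104 = -√(-150 + l)/120 - l/104 = -l/104 - √(-150 + l)/120)
√(P(-640, √(299 + 37)) + 116179) = √((-√(299 + 37)/104 - √(-150 + √(299 + 37))/120) + 116179) = √((-√21/26 - √(-150 + √336)/120) + 116179) = √((-√21/26 - √(-150 + 4*√21)/120) + 116179) = √(116179 - √21/26 - √(-150 + 4*√21)/120)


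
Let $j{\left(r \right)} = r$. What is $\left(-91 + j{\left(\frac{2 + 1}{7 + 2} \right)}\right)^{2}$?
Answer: $\frac{73984}{9} \approx 8220.4$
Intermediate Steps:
$\left(-91 + j{\left(\frac{2 + 1}{7 + 2} \right)}\right)^{2} = \left(-91 + \frac{2 + 1}{7 + 2}\right)^{2} = \left(-91 + \frac{3}{9}\right)^{2} = \left(-91 + 3 \cdot \frac{1}{9}\right)^{2} = \left(-91 + \frac{1}{3}\right)^{2} = \left(- \frac{272}{3}\right)^{2} = \frac{73984}{9}$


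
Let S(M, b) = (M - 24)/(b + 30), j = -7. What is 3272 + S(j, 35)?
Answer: 212649/65 ≈ 3271.5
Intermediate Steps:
S(M, b) = (-24 + M)/(30 + b)
3272 + S(j, 35) = 3272 + (-24 - 7)/(30 + 35) = 3272 - 31/65 = 212649/65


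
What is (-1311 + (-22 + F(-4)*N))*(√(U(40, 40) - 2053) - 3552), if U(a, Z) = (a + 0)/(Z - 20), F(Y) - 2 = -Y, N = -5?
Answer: 4841376 - 1363*I*√2051 ≈ 4.8414e+6 - 61728.0*I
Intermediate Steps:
F(Y) = 2 - Y
U(a, Z) = a/(-20 + Z)
(-1311 + (-22 + F(-4)*N))*(√(U(40, 40) - 2053) - 3552) = (-1311 + (-22 + (2 - 1*(-4))*(-5)))*(√(40/(-20 + 40) - 2053) - 3552) = (-1311 + (-22 + (2 + 4)*(-5)))*(√(40/20 - 2053) - 3552) = (-1311 + (-22 + 6*(-5)))*(√(40*(1/20) - 2053) - 3552) = (-1311 + (-22 - 30))*(√(2 - 2053) - 3552) = (-1311 - 52)*(√(-2051) - 3552) = -1363*(I*√2051 - 3552) = -1363*(-3552 + I*√2051) = 4841376 - 1363*I*√2051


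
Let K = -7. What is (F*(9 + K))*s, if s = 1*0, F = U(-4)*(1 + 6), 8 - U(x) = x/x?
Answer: 0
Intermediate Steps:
U(x) = 7 (U(x) = 8 - x/x = 8 - 1*1 = 8 - 1 = 7)
F = 49 (F = 7*(1 + 6) = 7*7 = 49)
s = 0
(F*(9 + K))*s = (49*(9 - 7))*0 = (49*2)*0 = 98*0 = 0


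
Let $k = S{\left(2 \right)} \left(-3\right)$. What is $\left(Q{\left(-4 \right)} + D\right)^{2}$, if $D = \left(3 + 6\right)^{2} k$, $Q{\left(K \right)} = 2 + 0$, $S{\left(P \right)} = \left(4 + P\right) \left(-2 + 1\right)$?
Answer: $2131600$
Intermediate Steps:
$S{\left(P \right)} = -4 - P$ ($S{\left(P \right)} = \left(4 + P\right) \left(-1\right) = -4 - P$)
$Q{\left(K \right)} = 2$
$k = 18$ ($k = \left(-4 - 2\right) \left(-3\right) = \left(-6\right) \left(-3\right) = 18$)
$D = 1458$ ($D = \left(3 + 6\right)^{2} \cdot 18 = 9^{2} \cdot 18 = 81 \cdot 18 = 1458$)
$\left(Q{\left(-4 \right)} + D\right)^{2} = \left(2 + 1458\right)^{2} = 1460^{2} = 2131600$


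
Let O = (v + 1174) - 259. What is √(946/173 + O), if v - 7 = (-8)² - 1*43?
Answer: √28386705/173 ≈ 30.797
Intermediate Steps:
v = 28 (v = 7 + ((-8)² - 1*43) = 7 + (64 - 43) = 7 + 21 = 28)
O = 943 (O = (28 + 1174) - 259 = 1202 - 259 = 943)
√(946/173 + O) = √(946/173 + 943) = √(164085/173) = √28386705/173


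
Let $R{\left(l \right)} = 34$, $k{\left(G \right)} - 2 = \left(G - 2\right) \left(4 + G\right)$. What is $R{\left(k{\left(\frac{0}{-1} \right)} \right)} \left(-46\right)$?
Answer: $-1564$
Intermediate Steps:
$k{\left(G \right)} = 2 + \left(-2 + G\right) \left(4 + G\right)$ ($k{\left(G \right)} = 2 + \left(G - 2\right) \left(4 + G\right) = 2 + \left(-2 + G\right) \left(4 + G\right)$)
$R{\left(k{\left(\frac{0}{-1} \right)} \right)} \left(-46\right) = 34 \left(-46\right) = -1564$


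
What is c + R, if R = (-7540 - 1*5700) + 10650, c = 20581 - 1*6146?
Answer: 11845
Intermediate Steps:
c = 14435 (c = 20581 - 6146 = 14435)
R = -2590 (R = (-7540 - 5700) + 10650 = -13240 + 10650 = -2590)
c + R = 14435 - 2590 = 11845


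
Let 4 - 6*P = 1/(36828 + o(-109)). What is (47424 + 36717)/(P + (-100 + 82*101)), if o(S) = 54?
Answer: 18619730172/1810758671 ≈ 10.283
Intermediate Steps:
P = 147527/221292 (P = 2/3 - 1/(6*(36828 + 54)) = 2/3 - 1/6/36882 = 2/3 - 1/6*1/36882 = 2/3 - 1/221292 = 147527/221292 ≈ 0.66666)
(47424 + 36717)/(P + (-100 + 82*101)) = (47424 + 36717)/(147527/221292 + (-100 + 82*101)) = 84141/(147527/221292 + (-100 + 8282)) = 84141/(147527/221292 + 8182) = 84141/(1810758671/221292) = 84141*(221292/1810758671) = 18619730172/1810758671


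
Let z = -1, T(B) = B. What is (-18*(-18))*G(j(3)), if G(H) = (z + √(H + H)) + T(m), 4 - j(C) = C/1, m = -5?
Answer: -1944 + 324*√2 ≈ -1485.8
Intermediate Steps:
j(C) = 4 - C (j(C) = 4 - C/1 = 4 - C)
G(H) = -6 + √2*√H (G(H) = (-1 + √(H + H)) - 5 = (-1 + √(2*H)) - 5 = (-1 + √2*√H) - 5 = -6 + √2*√H)
(-18*(-18))*G(j(3)) = (-18*(-18))*(-6 + √2*√(4 - 1*3)) = 324*(-6 + √2*√(4 - 3)) = 324*(-6 + √2*√1) = 324*(-6 + √2*1) = 324*(-6 + √2) = -1944 + 324*√2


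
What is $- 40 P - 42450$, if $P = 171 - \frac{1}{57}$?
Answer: $- \frac{2809490}{57} \approx -49289.0$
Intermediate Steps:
$P = \frac{9746}{57}$ ($P = 171 - \frac{1}{57} = \frac{9746}{57} \approx 170.98$)
$- 40 P - 42450 = \left(-40\right) \frac{9746}{57} - 42450 = - \frac{389840}{57} - 42450 = - \frac{2809490}{57}$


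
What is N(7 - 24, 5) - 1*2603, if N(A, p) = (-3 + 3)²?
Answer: -2603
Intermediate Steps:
N(A, p) = 0 (N(A, p) = 0² = 0)
N(7 - 24, 5) - 1*2603 = 0 - 1*2603 = 0 - 2603 = -2603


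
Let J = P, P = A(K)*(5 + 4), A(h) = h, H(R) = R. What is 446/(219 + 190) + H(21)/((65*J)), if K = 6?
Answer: 524683/478530 ≈ 1.0964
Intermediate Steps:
P = 54 (P = 6*(5 + 4) = 6*9 = 54)
J = 54
446/(219 + 190) + H(21)/((65*J)) = 446/(219 + 190) + 21/((65*54)) = 446/409 + 21/3510 = 446*(1/409) + 21*(1/3510) = 446/409 + 7/1170 = 524683/478530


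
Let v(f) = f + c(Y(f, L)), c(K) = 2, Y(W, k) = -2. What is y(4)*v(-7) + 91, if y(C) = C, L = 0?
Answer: 71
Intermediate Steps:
v(f) = 2 + f (v(f) = f + 2 = 2 + f)
y(4)*v(-7) + 91 = 4*(2 - 7) + 91 = 4*(-5) + 91 = -20 + 91 = 71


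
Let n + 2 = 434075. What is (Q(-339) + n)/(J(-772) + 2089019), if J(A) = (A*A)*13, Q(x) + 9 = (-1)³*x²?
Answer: 106381/3278937 ≈ 0.032444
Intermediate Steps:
n = 434073 (n = -2 + 434075 = 434073)
Q(x) = -9 - x² (Q(x) = -9 + (-1)³*x² = -9 - x²)
J(A) = 13*A² (J(A) = A²*13 = 13*A²)
(Q(-339) + n)/(J(-772) + 2089019) = ((-9 - 1*(-339)²) + 434073)/(13*(-772)² + 2089019) = ((-9 - 1*114921) + 434073)/(13*595984 + 2089019) = ((-9 - 114921) + 434073)/(7747792 + 2089019) = (-114930 + 434073)/9836811 = 319143*(1/9836811) = 106381/3278937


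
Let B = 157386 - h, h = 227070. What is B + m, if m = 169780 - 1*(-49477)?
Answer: 149573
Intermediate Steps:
m = 219257 (m = 169780 + 49477 = 219257)
B = -69684 (B = 157386 - 1*227070 = 157386 - 227070 = -69684)
B + m = -69684 + 219257 = 149573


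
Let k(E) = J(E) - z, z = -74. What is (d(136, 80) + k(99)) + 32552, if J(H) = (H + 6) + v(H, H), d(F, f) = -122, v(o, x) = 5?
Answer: 32614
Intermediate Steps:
J(H) = 11 + H (J(H) = (H + 6) + 5 = (6 + H) + 5 = 11 + H)
k(E) = 85 + E (k(E) = (11 + E) - 1*(-74) = (11 + E) + 74 = 85 + E)
(d(136, 80) + k(99)) + 32552 = (-122 + (85 + 99)) + 32552 = (-122 + 184) + 32552 = 62 + 32552 = 32614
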